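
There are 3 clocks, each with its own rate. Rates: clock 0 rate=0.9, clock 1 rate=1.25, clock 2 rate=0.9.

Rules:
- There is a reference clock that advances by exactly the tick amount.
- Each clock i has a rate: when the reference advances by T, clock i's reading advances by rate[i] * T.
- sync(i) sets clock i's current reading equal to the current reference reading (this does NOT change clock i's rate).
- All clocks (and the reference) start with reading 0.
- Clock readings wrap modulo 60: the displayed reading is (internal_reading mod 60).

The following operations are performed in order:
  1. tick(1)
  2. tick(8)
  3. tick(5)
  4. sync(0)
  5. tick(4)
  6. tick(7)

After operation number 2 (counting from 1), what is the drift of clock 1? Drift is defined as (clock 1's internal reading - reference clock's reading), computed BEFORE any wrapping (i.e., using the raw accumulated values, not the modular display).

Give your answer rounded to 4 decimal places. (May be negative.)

After op 1 tick(1): ref=1.0000 raw=[0.9000 1.2500 0.9000]
After op 2 tick(8): ref=9.0000 raw=[8.1000 11.2500 8.1000]
Drift of clock 1 after op 2: 11.2500 - 9.0000 = 2.2500

Answer: 2.2500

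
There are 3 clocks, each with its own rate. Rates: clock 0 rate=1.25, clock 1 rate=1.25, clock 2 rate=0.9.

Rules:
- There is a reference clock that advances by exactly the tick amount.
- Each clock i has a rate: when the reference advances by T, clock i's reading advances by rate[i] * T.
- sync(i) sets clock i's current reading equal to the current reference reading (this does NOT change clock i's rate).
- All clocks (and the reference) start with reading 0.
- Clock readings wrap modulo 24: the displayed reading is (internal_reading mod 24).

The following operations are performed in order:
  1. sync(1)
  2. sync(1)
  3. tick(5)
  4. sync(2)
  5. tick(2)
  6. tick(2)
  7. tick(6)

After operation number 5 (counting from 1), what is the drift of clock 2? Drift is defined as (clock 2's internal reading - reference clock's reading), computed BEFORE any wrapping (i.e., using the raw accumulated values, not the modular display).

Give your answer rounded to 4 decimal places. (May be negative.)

Answer: -0.2000

Derivation:
After op 1 sync(1): ref=0.0000 raw=[0.0000 0.0000 0.0000]
After op 2 sync(1): ref=0.0000 raw=[0.0000 0.0000 0.0000]
After op 3 tick(5): ref=5.0000 raw=[6.2500 6.2500 4.5000]
After op 4 sync(2): ref=5.0000 raw=[6.2500 6.2500 5.0000]
After op 5 tick(2): ref=7.0000 raw=[8.7500 8.7500 6.8000]
Drift of clock 2 after op 5: 6.8000 - 7.0000 = -0.2000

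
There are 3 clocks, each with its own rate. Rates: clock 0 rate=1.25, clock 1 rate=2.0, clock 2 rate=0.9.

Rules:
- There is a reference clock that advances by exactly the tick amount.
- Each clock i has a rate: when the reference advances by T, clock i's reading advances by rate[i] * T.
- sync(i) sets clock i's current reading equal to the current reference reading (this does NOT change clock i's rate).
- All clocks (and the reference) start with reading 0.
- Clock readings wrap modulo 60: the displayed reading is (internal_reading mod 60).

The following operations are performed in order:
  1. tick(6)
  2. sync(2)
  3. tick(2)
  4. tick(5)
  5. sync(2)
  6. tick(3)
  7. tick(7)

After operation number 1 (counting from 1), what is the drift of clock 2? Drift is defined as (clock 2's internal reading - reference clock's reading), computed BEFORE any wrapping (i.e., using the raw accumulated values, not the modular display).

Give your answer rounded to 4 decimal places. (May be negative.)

Answer: -0.6000

Derivation:
After op 1 tick(6): ref=6.0000 raw=[7.5000 12.0000 5.4000]
Drift of clock 2 after op 1: 5.4000 - 6.0000 = -0.6000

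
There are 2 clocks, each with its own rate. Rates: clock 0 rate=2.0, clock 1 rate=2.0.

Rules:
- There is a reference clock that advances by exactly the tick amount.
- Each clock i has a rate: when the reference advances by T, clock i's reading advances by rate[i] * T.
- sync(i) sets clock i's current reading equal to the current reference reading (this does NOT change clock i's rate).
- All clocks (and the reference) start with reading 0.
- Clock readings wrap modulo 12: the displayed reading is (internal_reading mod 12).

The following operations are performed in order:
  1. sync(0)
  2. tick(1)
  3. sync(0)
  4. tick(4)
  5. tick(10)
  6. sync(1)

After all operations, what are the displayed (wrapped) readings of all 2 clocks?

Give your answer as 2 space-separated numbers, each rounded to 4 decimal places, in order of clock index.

Answer: 5.0000 3.0000

Derivation:
After op 1 sync(0): ref=0.0000 raw=[0.0000 0.0000]
After op 2 tick(1): ref=1.0000 raw=[2.0000 2.0000]
After op 3 sync(0): ref=1.0000 raw=[1.0000 2.0000]
After op 4 tick(4): ref=5.0000 raw=[9.0000 10.0000]
After op 5 tick(10): ref=15.0000 raw=[29.0000 30.0000]
After op 6 sync(1): ref=15.0000 raw=[29.0000 15.0000]
Wrap final raw readings (mod 12): 29.0000 mod 12 = 5.0000; 15.0000 mod 12 = 3.0000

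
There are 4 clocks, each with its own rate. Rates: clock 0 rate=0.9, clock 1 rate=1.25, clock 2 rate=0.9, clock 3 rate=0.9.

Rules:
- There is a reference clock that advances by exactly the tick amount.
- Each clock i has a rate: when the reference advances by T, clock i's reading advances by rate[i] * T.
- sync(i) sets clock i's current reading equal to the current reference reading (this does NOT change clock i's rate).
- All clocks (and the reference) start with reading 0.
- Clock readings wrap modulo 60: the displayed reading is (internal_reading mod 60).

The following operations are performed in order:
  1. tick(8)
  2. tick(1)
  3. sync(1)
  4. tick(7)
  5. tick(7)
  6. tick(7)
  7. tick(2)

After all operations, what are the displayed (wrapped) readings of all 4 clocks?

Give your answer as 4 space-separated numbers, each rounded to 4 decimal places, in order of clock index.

After op 1 tick(8): ref=8.0000 raw=[7.2000 10.0000 7.2000 7.2000]
After op 2 tick(1): ref=9.0000 raw=[8.1000 11.2500 8.1000 8.1000]
After op 3 sync(1): ref=9.0000 raw=[8.1000 9.0000 8.1000 8.1000]
After op 4 tick(7): ref=16.0000 raw=[14.4000 17.7500 14.4000 14.4000]
After op 5 tick(7): ref=23.0000 raw=[20.7000 26.5000 20.7000 20.7000]
After op 6 tick(7): ref=30.0000 raw=[27.0000 35.2500 27.0000 27.0000]
After op 7 tick(2): ref=32.0000 raw=[28.8000 37.7500 28.8000 28.8000]
Wrap final raw readings (mod 60): 28.8000 mod 60 = 28.8000; 37.7500 mod 60 = 37.7500; 28.8000 mod 60 = 28.8000; 28.8000 mod 60 = 28.8000

Answer: 28.8000 37.7500 28.8000 28.8000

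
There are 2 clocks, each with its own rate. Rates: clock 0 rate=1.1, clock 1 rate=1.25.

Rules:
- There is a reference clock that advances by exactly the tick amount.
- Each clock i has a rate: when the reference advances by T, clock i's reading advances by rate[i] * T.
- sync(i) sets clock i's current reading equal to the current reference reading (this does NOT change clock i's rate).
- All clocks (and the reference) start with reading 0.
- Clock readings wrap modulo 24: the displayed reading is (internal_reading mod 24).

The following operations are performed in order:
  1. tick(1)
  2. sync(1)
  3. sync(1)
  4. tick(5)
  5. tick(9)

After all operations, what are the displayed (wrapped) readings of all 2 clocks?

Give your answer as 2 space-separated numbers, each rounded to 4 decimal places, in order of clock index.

After op 1 tick(1): ref=1.0000 raw=[1.1000 1.2500]
After op 2 sync(1): ref=1.0000 raw=[1.1000 1.0000]
After op 3 sync(1): ref=1.0000 raw=[1.1000 1.0000]
After op 4 tick(5): ref=6.0000 raw=[6.6000 7.2500]
After op 5 tick(9): ref=15.0000 raw=[16.5000 18.5000]
Wrap final raw readings (mod 24): 16.5000 mod 24 = 16.5000; 18.5000 mod 24 = 18.5000

Answer: 16.5000 18.5000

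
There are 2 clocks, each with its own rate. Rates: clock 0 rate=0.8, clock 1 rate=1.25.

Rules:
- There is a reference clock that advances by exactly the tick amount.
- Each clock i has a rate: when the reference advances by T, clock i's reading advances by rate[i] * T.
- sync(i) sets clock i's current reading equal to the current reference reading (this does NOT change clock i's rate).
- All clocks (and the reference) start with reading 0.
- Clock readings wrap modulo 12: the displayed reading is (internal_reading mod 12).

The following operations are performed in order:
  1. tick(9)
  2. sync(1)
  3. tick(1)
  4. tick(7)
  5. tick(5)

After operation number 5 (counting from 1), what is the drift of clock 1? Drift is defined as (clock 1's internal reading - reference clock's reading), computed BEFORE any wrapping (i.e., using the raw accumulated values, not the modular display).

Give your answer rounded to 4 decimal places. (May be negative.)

After op 1 tick(9): ref=9.0000 raw=[7.2000 11.2500]
After op 2 sync(1): ref=9.0000 raw=[7.2000 9.0000]
After op 3 tick(1): ref=10.0000 raw=[8.0000 10.2500]
After op 4 tick(7): ref=17.0000 raw=[13.6000 19.0000]
After op 5 tick(5): ref=22.0000 raw=[17.6000 25.2500]
Drift of clock 1 after op 5: 25.2500 - 22.0000 = 3.2500

Answer: 3.2500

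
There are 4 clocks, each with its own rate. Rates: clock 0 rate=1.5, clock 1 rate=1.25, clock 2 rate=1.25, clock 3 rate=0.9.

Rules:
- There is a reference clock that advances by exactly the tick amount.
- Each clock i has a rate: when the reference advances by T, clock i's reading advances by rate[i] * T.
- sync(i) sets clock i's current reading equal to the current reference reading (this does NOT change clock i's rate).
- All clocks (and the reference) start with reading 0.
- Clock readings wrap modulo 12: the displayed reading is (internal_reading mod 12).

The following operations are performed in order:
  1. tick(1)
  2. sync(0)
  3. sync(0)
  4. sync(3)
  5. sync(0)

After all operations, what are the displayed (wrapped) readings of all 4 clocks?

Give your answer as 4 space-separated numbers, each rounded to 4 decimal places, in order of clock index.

After op 1 tick(1): ref=1.0000 raw=[1.5000 1.2500 1.2500 0.9000]
After op 2 sync(0): ref=1.0000 raw=[1.0000 1.2500 1.2500 0.9000]
After op 3 sync(0): ref=1.0000 raw=[1.0000 1.2500 1.2500 0.9000]
After op 4 sync(3): ref=1.0000 raw=[1.0000 1.2500 1.2500 1.0000]
After op 5 sync(0): ref=1.0000 raw=[1.0000 1.2500 1.2500 1.0000]
Wrap final raw readings (mod 12): 1.0000 mod 12 = 1.0000; 1.2500 mod 12 = 1.2500; 1.2500 mod 12 = 1.2500; 1.0000 mod 12 = 1.0000

Answer: 1.0000 1.2500 1.2500 1.0000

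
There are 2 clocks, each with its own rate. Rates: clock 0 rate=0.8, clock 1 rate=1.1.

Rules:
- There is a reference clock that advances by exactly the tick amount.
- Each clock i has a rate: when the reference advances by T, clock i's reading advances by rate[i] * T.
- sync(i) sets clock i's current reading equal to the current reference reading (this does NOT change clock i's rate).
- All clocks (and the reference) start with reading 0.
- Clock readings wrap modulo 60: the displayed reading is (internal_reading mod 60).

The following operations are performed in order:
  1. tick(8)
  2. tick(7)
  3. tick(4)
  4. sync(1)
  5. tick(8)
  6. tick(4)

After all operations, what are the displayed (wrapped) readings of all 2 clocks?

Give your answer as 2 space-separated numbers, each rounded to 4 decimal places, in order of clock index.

After op 1 tick(8): ref=8.0000 raw=[6.4000 8.8000]
After op 2 tick(7): ref=15.0000 raw=[12.0000 16.5000]
After op 3 tick(4): ref=19.0000 raw=[15.2000 20.9000]
After op 4 sync(1): ref=19.0000 raw=[15.2000 19.0000]
After op 5 tick(8): ref=27.0000 raw=[21.6000 27.8000]
After op 6 tick(4): ref=31.0000 raw=[24.8000 32.2000]
Wrap final raw readings (mod 60): 24.8000 mod 60 = 24.8000; 32.2000 mod 60 = 32.2000

Answer: 24.8000 32.2000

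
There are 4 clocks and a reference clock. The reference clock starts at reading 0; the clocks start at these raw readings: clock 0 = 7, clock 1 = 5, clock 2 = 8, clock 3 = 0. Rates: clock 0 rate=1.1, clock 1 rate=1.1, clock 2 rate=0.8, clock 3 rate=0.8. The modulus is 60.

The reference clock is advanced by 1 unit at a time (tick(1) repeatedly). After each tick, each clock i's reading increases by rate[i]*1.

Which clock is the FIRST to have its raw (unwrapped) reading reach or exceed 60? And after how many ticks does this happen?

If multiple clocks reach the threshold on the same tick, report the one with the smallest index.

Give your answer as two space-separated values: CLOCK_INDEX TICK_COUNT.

clock 0: start=7, rate=1.1, needs 60-7 = 53; ticks = ceil(53/1.1) = ceil(48.1818) = 49; reading at tick 49 = 7 + 1.1*49 = 60.9000
clock 1: start=5, rate=1.1, needs 60-5 = 55; ticks = ceil(55/1.1) = ceil(50.0000) = 50; reading at tick 50 = 5 + 1.1*50 = 60.0000
clock 2: start=8, rate=0.8, needs 60-8 = 52; ticks = ceil(52/0.8) = ceil(65.0000) = 65; reading at tick 65 = 8 + 0.8*65 = 60.0000
clock 3: start=0, rate=0.8, needs 60-0 = 60; ticks = ceil(60/0.8) = ceil(75.0000) = 75; reading at tick 75 = 0 + 0.8*75 = 60.0000
Minimum tick count = 49; winners = [0]; smallest index = 0

Answer: 0 49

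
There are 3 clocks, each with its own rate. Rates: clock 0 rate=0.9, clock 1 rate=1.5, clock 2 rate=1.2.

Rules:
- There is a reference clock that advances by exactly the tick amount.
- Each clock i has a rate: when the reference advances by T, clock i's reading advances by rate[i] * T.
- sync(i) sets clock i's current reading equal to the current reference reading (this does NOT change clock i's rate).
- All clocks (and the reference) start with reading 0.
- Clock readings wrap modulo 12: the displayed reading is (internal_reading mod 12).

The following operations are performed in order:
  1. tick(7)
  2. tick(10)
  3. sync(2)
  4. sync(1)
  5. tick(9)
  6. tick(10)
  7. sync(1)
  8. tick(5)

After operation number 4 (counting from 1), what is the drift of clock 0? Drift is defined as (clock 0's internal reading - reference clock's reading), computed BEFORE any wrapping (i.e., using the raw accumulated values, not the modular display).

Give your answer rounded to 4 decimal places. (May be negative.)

Answer: -1.7000

Derivation:
After op 1 tick(7): ref=7.0000 raw=[6.3000 10.5000 8.4000]
After op 2 tick(10): ref=17.0000 raw=[15.3000 25.5000 20.4000]
After op 3 sync(2): ref=17.0000 raw=[15.3000 25.5000 17.0000]
After op 4 sync(1): ref=17.0000 raw=[15.3000 17.0000 17.0000]
Drift of clock 0 after op 4: 15.3000 - 17.0000 = -1.7000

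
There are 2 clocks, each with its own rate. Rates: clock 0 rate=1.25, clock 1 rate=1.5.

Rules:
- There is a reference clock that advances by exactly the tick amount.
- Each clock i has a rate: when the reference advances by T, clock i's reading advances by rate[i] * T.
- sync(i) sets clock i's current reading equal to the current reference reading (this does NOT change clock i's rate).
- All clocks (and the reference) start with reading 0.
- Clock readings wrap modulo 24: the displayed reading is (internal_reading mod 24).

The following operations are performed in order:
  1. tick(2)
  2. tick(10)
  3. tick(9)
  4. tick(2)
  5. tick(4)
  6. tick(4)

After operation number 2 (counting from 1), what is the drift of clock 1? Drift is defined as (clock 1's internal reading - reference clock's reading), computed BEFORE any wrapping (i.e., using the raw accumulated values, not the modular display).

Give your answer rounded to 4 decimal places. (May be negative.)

After op 1 tick(2): ref=2.0000 raw=[2.5000 3.0000]
After op 2 tick(10): ref=12.0000 raw=[15.0000 18.0000]
Drift of clock 1 after op 2: 18.0000 - 12.0000 = 6.0000

Answer: 6.0000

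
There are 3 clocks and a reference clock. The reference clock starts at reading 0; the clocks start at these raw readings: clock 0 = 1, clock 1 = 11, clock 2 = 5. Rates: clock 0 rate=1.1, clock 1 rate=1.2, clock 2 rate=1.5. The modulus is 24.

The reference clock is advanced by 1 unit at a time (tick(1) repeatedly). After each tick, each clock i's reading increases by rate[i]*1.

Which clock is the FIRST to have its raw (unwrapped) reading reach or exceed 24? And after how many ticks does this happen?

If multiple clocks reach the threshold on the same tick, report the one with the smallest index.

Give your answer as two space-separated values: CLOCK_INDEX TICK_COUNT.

clock 0: start=1, rate=1.1, needs 24-1 = 23; ticks = ceil(23/1.1) = ceil(20.9091) = 21; reading at tick 21 = 1 + 1.1*21 = 24.1000
clock 1: start=11, rate=1.2, needs 24-11 = 13; ticks = ceil(13/1.2) = ceil(10.8333) = 11; reading at tick 11 = 11 + 1.2*11 = 24.2000
clock 2: start=5, rate=1.5, needs 24-5 = 19; ticks = ceil(19/1.5) = ceil(12.6667) = 13; reading at tick 13 = 5 + 1.5*13 = 24.5000
Minimum tick count = 11; winners = [1]; smallest index = 1

Answer: 1 11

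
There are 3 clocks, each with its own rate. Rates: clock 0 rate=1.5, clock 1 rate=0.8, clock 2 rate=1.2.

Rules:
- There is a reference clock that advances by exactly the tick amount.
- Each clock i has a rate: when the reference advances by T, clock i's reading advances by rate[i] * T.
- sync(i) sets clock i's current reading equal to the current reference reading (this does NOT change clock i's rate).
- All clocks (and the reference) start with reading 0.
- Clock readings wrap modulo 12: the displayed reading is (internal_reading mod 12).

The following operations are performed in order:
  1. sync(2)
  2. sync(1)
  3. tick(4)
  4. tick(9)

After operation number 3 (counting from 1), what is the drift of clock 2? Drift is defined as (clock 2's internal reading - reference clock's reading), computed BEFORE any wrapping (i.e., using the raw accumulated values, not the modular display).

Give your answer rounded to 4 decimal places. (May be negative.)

Answer: 0.8000

Derivation:
After op 1 sync(2): ref=0.0000 raw=[0.0000 0.0000 0.0000]
After op 2 sync(1): ref=0.0000 raw=[0.0000 0.0000 0.0000]
After op 3 tick(4): ref=4.0000 raw=[6.0000 3.2000 4.8000]
Drift of clock 2 after op 3: 4.8000 - 4.0000 = 0.8000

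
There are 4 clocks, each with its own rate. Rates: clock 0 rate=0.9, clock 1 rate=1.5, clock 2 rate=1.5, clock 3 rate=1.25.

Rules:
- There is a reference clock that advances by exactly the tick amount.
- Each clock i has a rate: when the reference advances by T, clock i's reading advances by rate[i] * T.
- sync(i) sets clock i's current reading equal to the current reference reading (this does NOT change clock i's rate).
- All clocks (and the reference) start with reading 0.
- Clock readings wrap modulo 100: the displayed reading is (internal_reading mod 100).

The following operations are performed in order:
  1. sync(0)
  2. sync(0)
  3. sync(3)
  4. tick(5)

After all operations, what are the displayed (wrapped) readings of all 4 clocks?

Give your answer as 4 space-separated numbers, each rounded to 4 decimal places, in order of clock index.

Answer: 4.5000 7.5000 7.5000 6.2500

Derivation:
After op 1 sync(0): ref=0.0000 raw=[0.0000 0.0000 0.0000 0.0000]
After op 2 sync(0): ref=0.0000 raw=[0.0000 0.0000 0.0000 0.0000]
After op 3 sync(3): ref=0.0000 raw=[0.0000 0.0000 0.0000 0.0000]
After op 4 tick(5): ref=5.0000 raw=[4.5000 7.5000 7.5000 6.2500]
Wrap final raw readings (mod 100): 4.5000 mod 100 = 4.5000; 7.5000 mod 100 = 7.5000; 7.5000 mod 100 = 7.5000; 6.2500 mod 100 = 6.2500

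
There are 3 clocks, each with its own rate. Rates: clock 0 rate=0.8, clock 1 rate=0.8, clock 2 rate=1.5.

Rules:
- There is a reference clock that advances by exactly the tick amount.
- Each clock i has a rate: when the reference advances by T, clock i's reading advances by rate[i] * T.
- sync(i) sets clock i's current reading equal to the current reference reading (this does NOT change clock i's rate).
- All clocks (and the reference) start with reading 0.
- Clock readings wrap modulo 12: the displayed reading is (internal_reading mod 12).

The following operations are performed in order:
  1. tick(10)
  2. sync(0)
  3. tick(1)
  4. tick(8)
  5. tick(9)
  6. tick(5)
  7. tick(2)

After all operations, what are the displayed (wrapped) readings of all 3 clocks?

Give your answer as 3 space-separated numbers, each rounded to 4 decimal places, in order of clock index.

After op 1 tick(10): ref=10.0000 raw=[8.0000 8.0000 15.0000]
After op 2 sync(0): ref=10.0000 raw=[10.0000 8.0000 15.0000]
After op 3 tick(1): ref=11.0000 raw=[10.8000 8.8000 16.5000]
After op 4 tick(8): ref=19.0000 raw=[17.2000 15.2000 28.5000]
After op 5 tick(9): ref=28.0000 raw=[24.4000 22.4000 42.0000]
After op 6 tick(5): ref=33.0000 raw=[28.4000 26.4000 49.5000]
After op 7 tick(2): ref=35.0000 raw=[30.0000 28.0000 52.5000]
Wrap final raw readings (mod 12): 30.0000 mod 12 = 6.0000; 28.0000 mod 12 = 4.0000; 52.5000 mod 12 = 4.5000

Answer: 6.0000 4.0000 4.5000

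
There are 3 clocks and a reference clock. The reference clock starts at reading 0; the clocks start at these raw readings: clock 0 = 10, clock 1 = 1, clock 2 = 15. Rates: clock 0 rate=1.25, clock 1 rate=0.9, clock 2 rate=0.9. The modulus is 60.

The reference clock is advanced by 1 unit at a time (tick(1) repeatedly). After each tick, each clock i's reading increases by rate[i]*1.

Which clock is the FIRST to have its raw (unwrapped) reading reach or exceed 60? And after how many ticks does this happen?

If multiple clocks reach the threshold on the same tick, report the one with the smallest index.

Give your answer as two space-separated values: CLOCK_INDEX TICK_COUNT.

Answer: 0 40

Derivation:
clock 0: start=10, rate=1.25, needs 60-10 = 50; ticks = ceil(50/1.25) = ceil(40.0000) = 40; reading at tick 40 = 10 + 1.25*40 = 60.0000
clock 1: start=1, rate=0.9, needs 60-1 = 59; ticks = ceil(59/0.9) = ceil(65.5556) = 66; reading at tick 66 = 1 + 0.9*66 = 60.4000
clock 2: start=15, rate=0.9, needs 60-15 = 45; ticks = ceil(45/0.9) = ceil(50.0000) = 50; reading at tick 50 = 15 + 0.9*50 = 60.0000
Minimum tick count = 40; winners = [0]; smallest index = 0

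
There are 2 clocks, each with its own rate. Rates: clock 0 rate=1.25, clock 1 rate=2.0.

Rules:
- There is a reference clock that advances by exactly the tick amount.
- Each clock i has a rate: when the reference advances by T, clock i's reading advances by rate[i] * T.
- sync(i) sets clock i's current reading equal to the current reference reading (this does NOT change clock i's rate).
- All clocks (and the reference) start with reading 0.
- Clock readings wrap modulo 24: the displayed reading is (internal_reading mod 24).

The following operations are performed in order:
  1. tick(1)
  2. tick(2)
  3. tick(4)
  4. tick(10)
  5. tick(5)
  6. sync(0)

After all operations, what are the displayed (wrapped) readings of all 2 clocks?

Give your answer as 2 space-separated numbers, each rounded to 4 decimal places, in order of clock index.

After op 1 tick(1): ref=1.0000 raw=[1.2500 2.0000]
After op 2 tick(2): ref=3.0000 raw=[3.7500 6.0000]
After op 3 tick(4): ref=7.0000 raw=[8.7500 14.0000]
After op 4 tick(10): ref=17.0000 raw=[21.2500 34.0000]
After op 5 tick(5): ref=22.0000 raw=[27.5000 44.0000]
After op 6 sync(0): ref=22.0000 raw=[22.0000 44.0000]
Wrap final raw readings (mod 24): 22.0000 mod 24 = 22.0000; 44.0000 mod 24 = 20.0000

Answer: 22.0000 20.0000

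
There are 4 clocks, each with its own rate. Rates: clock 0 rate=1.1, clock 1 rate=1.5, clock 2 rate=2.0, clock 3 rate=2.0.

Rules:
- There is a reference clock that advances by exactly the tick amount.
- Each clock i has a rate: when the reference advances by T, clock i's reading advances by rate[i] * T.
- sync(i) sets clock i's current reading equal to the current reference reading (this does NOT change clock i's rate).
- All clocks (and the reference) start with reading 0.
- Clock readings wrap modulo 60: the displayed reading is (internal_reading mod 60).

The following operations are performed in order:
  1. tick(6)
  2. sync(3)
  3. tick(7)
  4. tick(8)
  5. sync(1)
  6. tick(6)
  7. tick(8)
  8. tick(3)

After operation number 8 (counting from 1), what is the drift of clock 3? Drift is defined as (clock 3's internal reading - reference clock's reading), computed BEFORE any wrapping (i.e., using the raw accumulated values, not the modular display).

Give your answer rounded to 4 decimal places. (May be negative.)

After op 1 tick(6): ref=6.0000 raw=[6.6000 9.0000 12.0000 12.0000]
After op 2 sync(3): ref=6.0000 raw=[6.6000 9.0000 12.0000 6.0000]
After op 3 tick(7): ref=13.0000 raw=[14.3000 19.5000 26.0000 20.0000]
After op 4 tick(8): ref=21.0000 raw=[23.1000 31.5000 42.0000 36.0000]
After op 5 sync(1): ref=21.0000 raw=[23.1000 21.0000 42.0000 36.0000]
After op 6 tick(6): ref=27.0000 raw=[29.7000 30.0000 54.0000 48.0000]
After op 7 tick(8): ref=35.0000 raw=[38.5000 42.0000 70.0000 64.0000]
After op 8 tick(3): ref=38.0000 raw=[41.8000 46.5000 76.0000 70.0000]
Drift of clock 3 after op 8: 70.0000 - 38.0000 = 32.0000

Answer: 32.0000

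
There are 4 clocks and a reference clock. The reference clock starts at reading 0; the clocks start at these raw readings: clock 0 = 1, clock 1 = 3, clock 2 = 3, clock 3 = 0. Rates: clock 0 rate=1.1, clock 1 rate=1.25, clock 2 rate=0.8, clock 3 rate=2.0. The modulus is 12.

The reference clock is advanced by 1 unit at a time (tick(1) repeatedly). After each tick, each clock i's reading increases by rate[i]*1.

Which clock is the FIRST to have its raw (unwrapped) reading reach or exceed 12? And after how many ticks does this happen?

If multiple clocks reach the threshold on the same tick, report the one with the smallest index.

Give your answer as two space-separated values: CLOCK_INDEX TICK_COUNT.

clock 0: start=1, rate=1.1, needs 12-1 = 11; ticks = ceil(11/1.1) = ceil(10.0000) = 10; reading at tick 10 = 1 + 1.1*10 = 12.0000
clock 1: start=3, rate=1.25, needs 12-3 = 9; ticks = ceil(9/1.25) = ceil(7.2000) = 8; reading at tick 8 = 3 + 1.25*8 = 13.0000
clock 2: start=3, rate=0.8, needs 12-3 = 9; ticks = ceil(9/0.8) = ceil(11.2500) = 12; reading at tick 12 = 3 + 0.8*12 = 12.6000
clock 3: start=0, rate=2.0, needs 12-0 = 12; ticks = ceil(12/2.0) = ceil(6.0000) = 6; reading at tick 6 = 0 + 2.0*6 = 12.0000
Minimum tick count = 6; winners = [3]; smallest index = 3

Answer: 3 6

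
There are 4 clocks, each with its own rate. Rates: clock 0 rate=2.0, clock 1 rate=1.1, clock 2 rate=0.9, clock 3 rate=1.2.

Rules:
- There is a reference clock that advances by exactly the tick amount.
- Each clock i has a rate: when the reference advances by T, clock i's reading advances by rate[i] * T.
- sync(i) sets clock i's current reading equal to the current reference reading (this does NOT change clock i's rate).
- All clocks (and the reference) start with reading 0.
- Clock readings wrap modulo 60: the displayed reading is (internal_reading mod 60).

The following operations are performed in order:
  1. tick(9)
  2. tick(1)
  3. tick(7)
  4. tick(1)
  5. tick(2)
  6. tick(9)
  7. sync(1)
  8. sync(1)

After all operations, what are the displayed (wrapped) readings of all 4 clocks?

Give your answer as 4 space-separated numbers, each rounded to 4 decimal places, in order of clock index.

After op 1 tick(9): ref=9.0000 raw=[18.0000 9.9000 8.1000 10.8000]
After op 2 tick(1): ref=10.0000 raw=[20.0000 11.0000 9.0000 12.0000]
After op 3 tick(7): ref=17.0000 raw=[34.0000 18.7000 15.3000 20.4000]
After op 4 tick(1): ref=18.0000 raw=[36.0000 19.8000 16.2000 21.6000]
After op 5 tick(2): ref=20.0000 raw=[40.0000 22.0000 18.0000 24.0000]
After op 6 tick(9): ref=29.0000 raw=[58.0000 31.9000 26.1000 34.8000]
After op 7 sync(1): ref=29.0000 raw=[58.0000 29.0000 26.1000 34.8000]
After op 8 sync(1): ref=29.0000 raw=[58.0000 29.0000 26.1000 34.8000]
Wrap final raw readings (mod 60): 58.0000 mod 60 = 58.0000; 29.0000 mod 60 = 29.0000; 26.1000 mod 60 = 26.1000; 34.8000 mod 60 = 34.8000

Answer: 58.0000 29.0000 26.1000 34.8000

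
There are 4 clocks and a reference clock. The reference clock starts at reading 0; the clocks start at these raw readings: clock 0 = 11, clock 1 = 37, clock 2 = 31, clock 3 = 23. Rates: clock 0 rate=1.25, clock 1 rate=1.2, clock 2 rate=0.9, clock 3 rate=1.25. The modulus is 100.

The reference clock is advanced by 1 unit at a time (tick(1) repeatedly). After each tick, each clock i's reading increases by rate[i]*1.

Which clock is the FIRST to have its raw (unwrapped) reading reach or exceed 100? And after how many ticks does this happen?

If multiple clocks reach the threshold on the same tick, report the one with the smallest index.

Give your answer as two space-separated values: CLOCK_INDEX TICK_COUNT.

clock 0: start=11, rate=1.25, needs 100-11 = 89; ticks = ceil(89/1.25) = ceil(71.2000) = 72; reading at tick 72 = 11 + 1.25*72 = 101.0000
clock 1: start=37, rate=1.2, needs 100-37 = 63; ticks = ceil(63/1.2) = ceil(52.5000) = 53; reading at tick 53 = 37 + 1.2*53 = 100.6000
clock 2: start=31, rate=0.9, needs 100-31 = 69; ticks = ceil(69/0.9) = ceil(76.6667) = 77; reading at tick 77 = 31 + 0.9*77 = 100.3000
clock 3: start=23, rate=1.25, needs 100-23 = 77; ticks = ceil(77/1.25) = ceil(61.6000) = 62; reading at tick 62 = 23 + 1.25*62 = 100.5000
Minimum tick count = 53; winners = [1]; smallest index = 1

Answer: 1 53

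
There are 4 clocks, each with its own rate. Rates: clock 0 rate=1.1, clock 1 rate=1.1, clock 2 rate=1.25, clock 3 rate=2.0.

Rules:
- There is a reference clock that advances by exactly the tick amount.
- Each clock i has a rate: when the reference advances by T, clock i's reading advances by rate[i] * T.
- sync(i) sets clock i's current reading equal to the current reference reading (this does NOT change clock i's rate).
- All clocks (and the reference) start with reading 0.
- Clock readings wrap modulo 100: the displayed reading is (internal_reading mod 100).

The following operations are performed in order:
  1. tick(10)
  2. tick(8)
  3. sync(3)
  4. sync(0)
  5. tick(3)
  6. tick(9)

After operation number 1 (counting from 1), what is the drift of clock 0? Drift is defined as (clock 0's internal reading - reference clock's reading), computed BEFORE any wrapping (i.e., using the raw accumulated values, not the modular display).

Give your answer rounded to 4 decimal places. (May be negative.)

After op 1 tick(10): ref=10.0000 raw=[11.0000 11.0000 12.5000 20.0000]
Drift of clock 0 after op 1: 11.0000 - 10.0000 = 1.0000

Answer: 1.0000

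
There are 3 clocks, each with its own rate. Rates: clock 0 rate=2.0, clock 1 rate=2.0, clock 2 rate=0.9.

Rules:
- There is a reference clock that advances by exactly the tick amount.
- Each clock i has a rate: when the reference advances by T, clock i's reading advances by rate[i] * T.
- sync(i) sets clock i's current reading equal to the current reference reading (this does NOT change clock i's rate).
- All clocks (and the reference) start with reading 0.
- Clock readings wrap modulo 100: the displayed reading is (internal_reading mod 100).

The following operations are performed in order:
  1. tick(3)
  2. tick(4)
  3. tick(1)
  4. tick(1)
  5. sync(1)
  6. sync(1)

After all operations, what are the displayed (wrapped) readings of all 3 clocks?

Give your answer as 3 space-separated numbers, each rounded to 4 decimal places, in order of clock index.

After op 1 tick(3): ref=3.0000 raw=[6.0000 6.0000 2.7000]
After op 2 tick(4): ref=7.0000 raw=[14.0000 14.0000 6.3000]
After op 3 tick(1): ref=8.0000 raw=[16.0000 16.0000 7.2000]
After op 4 tick(1): ref=9.0000 raw=[18.0000 18.0000 8.1000]
After op 5 sync(1): ref=9.0000 raw=[18.0000 9.0000 8.1000]
After op 6 sync(1): ref=9.0000 raw=[18.0000 9.0000 8.1000]
Wrap final raw readings (mod 100): 18.0000 mod 100 = 18.0000; 9.0000 mod 100 = 9.0000; 8.1000 mod 100 = 8.1000

Answer: 18.0000 9.0000 8.1000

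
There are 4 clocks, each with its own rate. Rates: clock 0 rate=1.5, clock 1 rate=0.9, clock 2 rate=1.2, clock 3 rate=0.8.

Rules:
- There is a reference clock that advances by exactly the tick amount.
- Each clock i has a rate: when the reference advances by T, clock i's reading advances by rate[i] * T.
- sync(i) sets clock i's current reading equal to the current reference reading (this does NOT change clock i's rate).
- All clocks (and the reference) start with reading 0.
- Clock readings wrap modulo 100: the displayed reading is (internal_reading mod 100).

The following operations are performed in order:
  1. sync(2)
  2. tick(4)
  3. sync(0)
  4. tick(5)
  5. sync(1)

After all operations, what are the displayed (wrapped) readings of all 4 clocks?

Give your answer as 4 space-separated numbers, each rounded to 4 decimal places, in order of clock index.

Answer: 11.5000 9.0000 10.8000 7.2000

Derivation:
After op 1 sync(2): ref=0.0000 raw=[0.0000 0.0000 0.0000 0.0000]
After op 2 tick(4): ref=4.0000 raw=[6.0000 3.6000 4.8000 3.2000]
After op 3 sync(0): ref=4.0000 raw=[4.0000 3.6000 4.8000 3.2000]
After op 4 tick(5): ref=9.0000 raw=[11.5000 8.1000 10.8000 7.2000]
After op 5 sync(1): ref=9.0000 raw=[11.5000 9.0000 10.8000 7.2000]
Wrap final raw readings (mod 100): 11.5000 mod 100 = 11.5000; 9.0000 mod 100 = 9.0000; 10.8000 mod 100 = 10.8000; 7.2000 mod 100 = 7.2000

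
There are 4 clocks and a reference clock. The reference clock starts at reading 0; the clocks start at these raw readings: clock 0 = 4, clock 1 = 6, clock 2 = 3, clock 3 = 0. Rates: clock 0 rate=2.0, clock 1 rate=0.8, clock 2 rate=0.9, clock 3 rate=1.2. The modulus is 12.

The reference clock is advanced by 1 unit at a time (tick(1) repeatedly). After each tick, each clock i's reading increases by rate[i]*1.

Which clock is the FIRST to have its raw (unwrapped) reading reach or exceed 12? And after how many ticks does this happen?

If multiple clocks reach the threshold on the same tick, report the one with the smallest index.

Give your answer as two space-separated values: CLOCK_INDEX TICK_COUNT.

clock 0: start=4, rate=2.0, needs 12-4 = 8; ticks = ceil(8/2.0) = ceil(4.0000) = 4; reading at tick 4 = 4 + 2.0*4 = 12.0000
clock 1: start=6, rate=0.8, needs 12-6 = 6; ticks = ceil(6/0.8) = ceil(7.5000) = 8; reading at tick 8 = 6 + 0.8*8 = 12.4000
clock 2: start=3, rate=0.9, needs 12-3 = 9; ticks = ceil(9/0.9) = ceil(10.0000) = 10; reading at tick 10 = 3 + 0.9*10 = 12.0000
clock 3: start=0, rate=1.2, needs 12-0 = 12; ticks = ceil(12/1.2) = ceil(10.0000) = 10; reading at tick 10 = 0 + 1.2*10 = 12.0000
Minimum tick count = 4; winners = [0]; smallest index = 0

Answer: 0 4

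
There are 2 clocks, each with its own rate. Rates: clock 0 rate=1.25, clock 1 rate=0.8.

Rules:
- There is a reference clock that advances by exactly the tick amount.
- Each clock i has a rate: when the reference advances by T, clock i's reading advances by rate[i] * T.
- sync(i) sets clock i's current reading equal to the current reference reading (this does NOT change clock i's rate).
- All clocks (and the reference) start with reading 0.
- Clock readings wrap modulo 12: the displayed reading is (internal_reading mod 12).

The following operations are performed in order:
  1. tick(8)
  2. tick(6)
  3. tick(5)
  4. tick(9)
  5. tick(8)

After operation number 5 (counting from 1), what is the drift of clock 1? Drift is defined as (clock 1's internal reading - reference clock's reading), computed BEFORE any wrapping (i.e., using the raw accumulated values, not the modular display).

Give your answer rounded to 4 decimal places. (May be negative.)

After op 1 tick(8): ref=8.0000 raw=[10.0000 6.4000]
After op 2 tick(6): ref=14.0000 raw=[17.5000 11.2000]
After op 3 tick(5): ref=19.0000 raw=[23.7500 15.2000]
After op 4 tick(9): ref=28.0000 raw=[35.0000 22.4000]
After op 5 tick(8): ref=36.0000 raw=[45.0000 28.8000]
Drift of clock 1 after op 5: 28.8000 - 36.0000 = -7.2000

Answer: -7.2000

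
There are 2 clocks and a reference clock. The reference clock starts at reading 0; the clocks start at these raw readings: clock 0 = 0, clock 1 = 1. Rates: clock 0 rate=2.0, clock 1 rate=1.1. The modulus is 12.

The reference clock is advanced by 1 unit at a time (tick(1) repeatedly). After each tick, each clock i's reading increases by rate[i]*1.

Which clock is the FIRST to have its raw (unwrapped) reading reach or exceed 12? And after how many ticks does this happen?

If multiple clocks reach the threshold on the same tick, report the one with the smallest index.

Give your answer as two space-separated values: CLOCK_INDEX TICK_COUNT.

Answer: 0 6

Derivation:
clock 0: start=0, rate=2.0, needs 12-0 = 12; ticks = ceil(12/2.0) = ceil(6.0000) = 6; reading at tick 6 = 0 + 2.0*6 = 12.0000
clock 1: start=1, rate=1.1, needs 12-1 = 11; ticks = ceil(11/1.1) = ceil(10.0000) = 10; reading at tick 10 = 1 + 1.1*10 = 12.0000
Minimum tick count = 6; winners = [0]; smallest index = 0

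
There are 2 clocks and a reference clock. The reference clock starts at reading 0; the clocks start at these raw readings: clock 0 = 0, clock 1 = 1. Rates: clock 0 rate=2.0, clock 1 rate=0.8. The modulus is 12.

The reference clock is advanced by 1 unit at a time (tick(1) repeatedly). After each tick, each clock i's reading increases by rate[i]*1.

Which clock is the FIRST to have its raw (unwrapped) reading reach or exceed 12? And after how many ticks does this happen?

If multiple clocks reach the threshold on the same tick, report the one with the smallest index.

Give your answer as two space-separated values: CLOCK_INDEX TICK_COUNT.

clock 0: start=0, rate=2.0, needs 12-0 = 12; ticks = ceil(12/2.0) = ceil(6.0000) = 6; reading at tick 6 = 0 + 2.0*6 = 12.0000
clock 1: start=1, rate=0.8, needs 12-1 = 11; ticks = ceil(11/0.8) = ceil(13.7500) = 14; reading at tick 14 = 1 + 0.8*14 = 12.2000
Minimum tick count = 6; winners = [0]; smallest index = 0

Answer: 0 6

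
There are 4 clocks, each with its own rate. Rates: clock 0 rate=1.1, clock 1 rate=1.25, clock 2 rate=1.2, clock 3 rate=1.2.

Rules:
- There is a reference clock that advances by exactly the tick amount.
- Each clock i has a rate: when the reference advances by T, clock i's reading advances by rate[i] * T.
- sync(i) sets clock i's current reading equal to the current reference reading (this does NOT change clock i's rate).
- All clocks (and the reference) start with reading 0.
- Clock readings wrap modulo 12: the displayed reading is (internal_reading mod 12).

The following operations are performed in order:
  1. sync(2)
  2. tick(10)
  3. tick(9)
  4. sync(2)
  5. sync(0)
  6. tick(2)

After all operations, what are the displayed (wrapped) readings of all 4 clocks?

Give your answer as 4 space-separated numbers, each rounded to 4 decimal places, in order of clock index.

Answer: 9.2000 2.2500 9.4000 1.2000

Derivation:
After op 1 sync(2): ref=0.0000 raw=[0.0000 0.0000 0.0000 0.0000]
After op 2 tick(10): ref=10.0000 raw=[11.0000 12.5000 12.0000 12.0000]
After op 3 tick(9): ref=19.0000 raw=[20.9000 23.7500 22.8000 22.8000]
After op 4 sync(2): ref=19.0000 raw=[20.9000 23.7500 19.0000 22.8000]
After op 5 sync(0): ref=19.0000 raw=[19.0000 23.7500 19.0000 22.8000]
After op 6 tick(2): ref=21.0000 raw=[21.2000 26.2500 21.4000 25.2000]
Wrap final raw readings (mod 12): 21.2000 mod 12 = 9.2000; 26.2500 mod 12 = 2.2500; 21.4000 mod 12 = 9.4000; 25.2000 mod 12 = 1.2000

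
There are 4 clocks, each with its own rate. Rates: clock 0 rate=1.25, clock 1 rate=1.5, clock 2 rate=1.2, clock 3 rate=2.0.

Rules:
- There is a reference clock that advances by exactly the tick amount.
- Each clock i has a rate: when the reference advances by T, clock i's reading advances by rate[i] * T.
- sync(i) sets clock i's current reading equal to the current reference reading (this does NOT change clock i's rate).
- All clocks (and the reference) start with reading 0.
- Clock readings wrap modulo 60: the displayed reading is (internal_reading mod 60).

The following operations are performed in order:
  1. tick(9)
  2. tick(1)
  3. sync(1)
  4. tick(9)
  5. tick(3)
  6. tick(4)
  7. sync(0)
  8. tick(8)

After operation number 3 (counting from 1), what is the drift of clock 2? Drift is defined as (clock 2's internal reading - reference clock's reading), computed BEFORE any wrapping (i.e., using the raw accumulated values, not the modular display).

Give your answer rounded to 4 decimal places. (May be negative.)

After op 1 tick(9): ref=9.0000 raw=[11.2500 13.5000 10.8000 18.0000]
After op 2 tick(1): ref=10.0000 raw=[12.5000 15.0000 12.0000 20.0000]
After op 3 sync(1): ref=10.0000 raw=[12.5000 10.0000 12.0000 20.0000]
Drift of clock 2 after op 3: 12.0000 - 10.0000 = 2.0000

Answer: 2.0000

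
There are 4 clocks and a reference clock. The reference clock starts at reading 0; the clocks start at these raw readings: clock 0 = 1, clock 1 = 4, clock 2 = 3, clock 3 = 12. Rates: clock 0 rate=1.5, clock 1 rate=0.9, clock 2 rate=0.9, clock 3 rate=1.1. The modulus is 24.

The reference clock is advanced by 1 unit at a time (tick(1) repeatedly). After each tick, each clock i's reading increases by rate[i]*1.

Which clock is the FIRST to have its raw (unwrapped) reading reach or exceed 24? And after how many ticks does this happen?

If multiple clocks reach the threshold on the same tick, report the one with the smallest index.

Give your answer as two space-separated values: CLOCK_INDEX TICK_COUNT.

clock 0: start=1, rate=1.5, needs 24-1 = 23; ticks = ceil(23/1.5) = ceil(15.3333) = 16; reading at tick 16 = 1 + 1.5*16 = 25.0000
clock 1: start=4, rate=0.9, needs 24-4 = 20; ticks = ceil(20/0.9) = ceil(22.2222) = 23; reading at tick 23 = 4 + 0.9*23 = 24.7000
clock 2: start=3, rate=0.9, needs 24-3 = 21; ticks = ceil(21/0.9) = ceil(23.3333) = 24; reading at tick 24 = 3 + 0.9*24 = 24.6000
clock 3: start=12, rate=1.1, needs 24-12 = 12; ticks = ceil(12/1.1) = ceil(10.9091) = 11; reading at tick 11 = 12 + 1.1*11 = 24.1000
Minimum tick count = 11; winners = [3]; smallest index = 3

Answer: 3 11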